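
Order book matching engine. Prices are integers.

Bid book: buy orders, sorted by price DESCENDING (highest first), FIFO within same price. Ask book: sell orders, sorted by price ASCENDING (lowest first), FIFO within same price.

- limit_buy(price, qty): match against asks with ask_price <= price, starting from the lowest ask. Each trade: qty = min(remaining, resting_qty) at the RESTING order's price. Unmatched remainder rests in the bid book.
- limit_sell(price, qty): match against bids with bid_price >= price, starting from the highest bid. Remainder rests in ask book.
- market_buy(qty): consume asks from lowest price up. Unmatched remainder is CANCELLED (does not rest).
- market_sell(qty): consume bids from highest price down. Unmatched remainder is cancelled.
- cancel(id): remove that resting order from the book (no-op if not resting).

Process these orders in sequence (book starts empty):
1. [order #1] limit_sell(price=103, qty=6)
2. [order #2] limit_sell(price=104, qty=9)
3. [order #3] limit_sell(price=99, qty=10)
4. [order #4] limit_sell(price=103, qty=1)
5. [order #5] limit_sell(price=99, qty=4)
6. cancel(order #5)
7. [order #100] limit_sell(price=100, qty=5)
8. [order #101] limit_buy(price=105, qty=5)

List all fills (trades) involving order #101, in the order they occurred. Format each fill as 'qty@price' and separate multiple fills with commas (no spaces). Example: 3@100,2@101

Answer: 5@99

Derivation:
After op 1 [order #1] limit_sell(price=103, qty=6): fills=none; bids=[-] asks=[#1:6@103]
After op 2 [order #2] limit_sell(price=104, qty=9): fills=none; bids=[-] asks=[#1:6@103 #2:9@104]
After op 3 [order #3] limit_sell(price=99, qty=10): fills=none; bids=[-] asks=[#3:10@99 #1:6@103 #2:9@104]
After op 4 [order #4] limit_sell(price=103, qty=1): fills=none; bids=[-] asks=[#3:10@99 #1:6@103 #4:1@103 #2:9@104]
After op 5 [order #5] limit_sell(price=99, qty=4): fills=none; bids=[-] asks=[#3:10@99 #5:4@99 #1:6@103 #4:1@103 #2:9@104]
After op 6 cancel(order #5): fills=none; bids=[-] asks=[#3:10@99 #1:6@103 #4:1@103 #2:9@104]
After op 7 [order #100] limit_sell(price=100, qty=5): fills=none; bids=[-] asks=[#3:10@99 #100:5@100 #1:6@103 #4:1@103 #2:9@104]
After op 8 [order #101] limit_buy(price=105, qty=5): fills=#101x#3:5@99; bids=[-] asks=[#3:5@99 #100:5@100 #1:6@103 #4:1@103 #2:9@104]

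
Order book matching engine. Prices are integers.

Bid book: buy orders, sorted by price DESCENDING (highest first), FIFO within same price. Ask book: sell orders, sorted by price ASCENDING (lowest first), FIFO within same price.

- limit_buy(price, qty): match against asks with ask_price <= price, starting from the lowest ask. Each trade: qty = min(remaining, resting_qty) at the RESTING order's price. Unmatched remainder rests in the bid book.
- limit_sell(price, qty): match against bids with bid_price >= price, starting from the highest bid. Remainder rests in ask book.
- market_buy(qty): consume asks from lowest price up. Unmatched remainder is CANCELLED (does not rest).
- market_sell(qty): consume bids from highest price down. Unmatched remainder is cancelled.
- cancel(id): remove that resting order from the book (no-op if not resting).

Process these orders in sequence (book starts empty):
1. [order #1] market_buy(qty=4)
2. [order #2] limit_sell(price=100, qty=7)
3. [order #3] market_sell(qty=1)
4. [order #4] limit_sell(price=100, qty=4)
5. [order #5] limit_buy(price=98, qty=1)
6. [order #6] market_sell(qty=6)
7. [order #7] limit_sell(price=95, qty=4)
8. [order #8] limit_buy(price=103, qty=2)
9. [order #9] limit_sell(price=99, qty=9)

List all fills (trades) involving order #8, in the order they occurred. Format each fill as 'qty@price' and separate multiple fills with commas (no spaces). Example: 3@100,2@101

After op 1 [order #1] market_buy(qty=4): fills=none; bids=[-] asks=[-]
After op 2 [order #2] limit_sell(price=100, qty=7): fills=none; bids=[-] asks=[#2:7@100]
After op 3 [order #3] market_sell(qty=1): fills=none; bids=[-] asks=[#2:7@100]
After op 4 [order #4] limit_sell(price=100, qty=4): fills=none; bids=[-] asks=[#2:7@100 #4:4@100]
After op 5 [order #5] limit_buy(price=98, qty=1): fills=none; bids=[#5:1@98] asks=[#2:7@100 #4:4@100]
After op 6 [order #6] market_sell(qty=6): fills=#5x#6:1@98; bids=[-] asks=[#2:7@100 #4:4@100]
After op 7 [order #7] limit_sell(price=95, qty=4): fills=none; bids=[-] asks=[#7:4@95 #2:7@100 #4:4@100]
After op 8 [order #8] limit_buy(price=103, qty=2): fills=#8x#7:2@95; bids=[-] asks=[#7:2@95 #2:7@100 #4:4@100]
After op 9 [order #9] limit_sell(price=99, qty=9): fills=none; bids=[-] asks=[#7:2@95 #9:9@99 #2:7@100 #4:4@100]

Answer: 2@95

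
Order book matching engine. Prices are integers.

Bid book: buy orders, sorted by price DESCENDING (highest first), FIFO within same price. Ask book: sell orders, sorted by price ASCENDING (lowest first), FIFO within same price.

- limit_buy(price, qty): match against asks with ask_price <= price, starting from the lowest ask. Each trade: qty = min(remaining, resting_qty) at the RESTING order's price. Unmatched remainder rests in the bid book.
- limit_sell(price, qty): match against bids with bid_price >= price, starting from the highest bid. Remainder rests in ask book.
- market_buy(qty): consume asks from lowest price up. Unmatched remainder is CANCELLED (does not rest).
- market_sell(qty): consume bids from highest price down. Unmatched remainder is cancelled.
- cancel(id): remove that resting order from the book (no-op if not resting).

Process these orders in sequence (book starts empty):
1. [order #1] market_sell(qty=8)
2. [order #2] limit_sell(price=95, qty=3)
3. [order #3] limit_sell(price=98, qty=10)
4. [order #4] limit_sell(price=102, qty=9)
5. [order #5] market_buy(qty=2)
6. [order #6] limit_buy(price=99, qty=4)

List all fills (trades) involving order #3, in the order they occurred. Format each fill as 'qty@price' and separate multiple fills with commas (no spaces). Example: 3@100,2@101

After op 1 [order #1] market_sell(qty=8): fills=none; bids=[-] asks=[-]
After op 2 [order #2] limit_sell(price=95, qty=3): fills=none; bids=[-] asks=[#2:3@95]
After op 3 [order #3] limit_sell(price=98, qty=10): fills=none; bids=[-] asks=[#2:3@95 #3:10@98]
After op 4 [order #4] limit_sell(price=102, qty=9): fills=none; bids=[-] asks=[#2:3@95 #3:10@98 #4:9@102]
After op 5 [order #5] market_buy(qty=2): fills=#5x#2:2@95; bids=[-] asks=[#2:1@95 #3:10@98 #4:9@102]
After op 6 [order #6] limit_buy(price=99, qty=4): fills=#6x#2:1@95 #6x#3:3@98; bids=[-] asks=[#3:7@98 #4:9@102]

Answer: 3@98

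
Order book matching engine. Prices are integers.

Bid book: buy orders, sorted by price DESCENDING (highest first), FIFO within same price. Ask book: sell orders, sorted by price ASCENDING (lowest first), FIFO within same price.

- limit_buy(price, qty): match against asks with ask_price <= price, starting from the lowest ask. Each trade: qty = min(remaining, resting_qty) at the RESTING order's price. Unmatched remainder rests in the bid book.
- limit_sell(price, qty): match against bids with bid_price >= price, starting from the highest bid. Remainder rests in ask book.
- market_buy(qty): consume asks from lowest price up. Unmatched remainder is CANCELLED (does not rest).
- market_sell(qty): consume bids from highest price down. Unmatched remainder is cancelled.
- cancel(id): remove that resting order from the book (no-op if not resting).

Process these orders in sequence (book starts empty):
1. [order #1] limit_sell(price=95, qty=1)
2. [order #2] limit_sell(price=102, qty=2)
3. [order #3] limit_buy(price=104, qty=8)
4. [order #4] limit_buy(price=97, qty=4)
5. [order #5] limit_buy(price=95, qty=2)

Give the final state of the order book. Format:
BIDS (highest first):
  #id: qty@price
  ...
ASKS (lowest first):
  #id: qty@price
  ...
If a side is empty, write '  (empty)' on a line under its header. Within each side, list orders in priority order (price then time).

Answer: BIDS (highest first):
  #3: 5@104
  #4: 4@97
  #5: 2@95
ASKS (lowest first):
  (empty)

Derivation:
After op 1 [order #1] limit_sell(price=95, qty=1): fills=none; bids=[-] asks=[#1:1@95]
After op 2 [order #2] limit_sell(price=102, qty=2): fills=none; bids=[-] asks=[#1:1@95 #2:2@102]
After op 3 [order #3] limit_buy(price=104, qty=8): fills=#3x#1:1@95 #3x#2:2@102; bids=[#3:5@104] asks=[-]
After op 4 [order #4] limit_buy(price=97, qty=4): fills=none; bids=[#3:5@104 #4:4@97] asks=[-]
After op 5 [order #5] limit_buy(price=95, qty=2): fills=none; bids=[#3:5@104 #4:4@97 #5:2@95] asks=[-]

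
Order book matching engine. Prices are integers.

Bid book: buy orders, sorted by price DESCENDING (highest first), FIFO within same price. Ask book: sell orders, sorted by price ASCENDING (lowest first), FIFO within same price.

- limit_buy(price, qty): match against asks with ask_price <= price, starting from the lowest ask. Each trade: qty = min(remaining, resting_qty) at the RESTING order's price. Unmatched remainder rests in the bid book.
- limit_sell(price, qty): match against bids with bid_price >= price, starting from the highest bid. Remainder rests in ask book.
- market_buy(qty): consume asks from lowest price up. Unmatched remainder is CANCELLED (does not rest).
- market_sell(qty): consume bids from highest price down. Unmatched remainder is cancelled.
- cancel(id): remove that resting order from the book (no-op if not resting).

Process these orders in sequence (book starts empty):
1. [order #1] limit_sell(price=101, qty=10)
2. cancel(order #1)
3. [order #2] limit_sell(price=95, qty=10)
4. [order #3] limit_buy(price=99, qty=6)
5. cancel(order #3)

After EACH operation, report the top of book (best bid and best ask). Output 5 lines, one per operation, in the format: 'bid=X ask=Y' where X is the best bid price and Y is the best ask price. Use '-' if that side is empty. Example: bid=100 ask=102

Answer: bid=- ask=101
bid=- ask=-
bid=- ask=95
bid=- ask=95
bid=- ask=95

Derivation:
After op 1 [order #1] limit_sell(price=101, qty=10): fills=none; bids=[-] asks=[#1:10@101]
After op 2 cancel(order #1): fills=none; bids=[-] asks=[-]
After op 3 [order #2] limit_sell(price=95, qty=10): fills=none; bids=[-] asks=[#2:10@95]
After op 4 [order #3] limit_buy(price=99, qty=6): fills=#3x#2:6@95; bids=[-] asks=[#2:4@95]
After op 5 cancel(order #3): fills=none; bids=[-] asks=[#2:4@95]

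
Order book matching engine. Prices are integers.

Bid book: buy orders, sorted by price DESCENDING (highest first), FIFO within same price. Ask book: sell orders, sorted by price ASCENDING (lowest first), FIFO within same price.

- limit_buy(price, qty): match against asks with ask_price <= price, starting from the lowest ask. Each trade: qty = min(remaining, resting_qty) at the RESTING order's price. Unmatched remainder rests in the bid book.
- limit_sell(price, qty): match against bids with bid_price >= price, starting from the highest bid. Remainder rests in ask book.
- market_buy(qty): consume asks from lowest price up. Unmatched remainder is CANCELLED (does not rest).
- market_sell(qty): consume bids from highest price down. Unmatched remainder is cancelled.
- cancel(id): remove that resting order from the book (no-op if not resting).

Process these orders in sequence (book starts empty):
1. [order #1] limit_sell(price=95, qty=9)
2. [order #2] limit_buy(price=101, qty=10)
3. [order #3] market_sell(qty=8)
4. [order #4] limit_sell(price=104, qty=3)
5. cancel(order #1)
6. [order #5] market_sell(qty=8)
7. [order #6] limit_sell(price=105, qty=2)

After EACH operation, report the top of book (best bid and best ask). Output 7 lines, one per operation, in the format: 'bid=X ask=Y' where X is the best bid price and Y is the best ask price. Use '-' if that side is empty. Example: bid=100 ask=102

After op 1 [order #1] limit_sell(price=95, qty=9): fills=none; bids=[-] asks=[#1:9@95]
After op 2 [order #2] limit_buy(price=101, qty=10): fills=#2x#1:9@95; bids=[#2:1@101] asks=[-]
After op 3 [order #3] market_sell(qty=8): fills=#2x#3:1@101; bids=[-] asks=[-]
After op 4 [order #4] limit_sell(price=104, qty=3): fills=none; bids=[-] asks=[#4:3@104]
After op 5 cancel(order #1): fills=none; bids=[-] asks=[#4:3@104]
After op 6 [order #5] market_sell(qty=8): fills=none; bids=[-] asks=[#4:3@104]
After op 7 [order #6] limit_sell(price=105, qty=2): fills=none; bids=[-] asks=[#4:3@104 #6:2@105]

Answer: bid=- ask=95
bid=101 ask=-
bid=- ask=-
bid=- ask=104
bid=- ask=104
bid=- ask=104
bid=- ask=104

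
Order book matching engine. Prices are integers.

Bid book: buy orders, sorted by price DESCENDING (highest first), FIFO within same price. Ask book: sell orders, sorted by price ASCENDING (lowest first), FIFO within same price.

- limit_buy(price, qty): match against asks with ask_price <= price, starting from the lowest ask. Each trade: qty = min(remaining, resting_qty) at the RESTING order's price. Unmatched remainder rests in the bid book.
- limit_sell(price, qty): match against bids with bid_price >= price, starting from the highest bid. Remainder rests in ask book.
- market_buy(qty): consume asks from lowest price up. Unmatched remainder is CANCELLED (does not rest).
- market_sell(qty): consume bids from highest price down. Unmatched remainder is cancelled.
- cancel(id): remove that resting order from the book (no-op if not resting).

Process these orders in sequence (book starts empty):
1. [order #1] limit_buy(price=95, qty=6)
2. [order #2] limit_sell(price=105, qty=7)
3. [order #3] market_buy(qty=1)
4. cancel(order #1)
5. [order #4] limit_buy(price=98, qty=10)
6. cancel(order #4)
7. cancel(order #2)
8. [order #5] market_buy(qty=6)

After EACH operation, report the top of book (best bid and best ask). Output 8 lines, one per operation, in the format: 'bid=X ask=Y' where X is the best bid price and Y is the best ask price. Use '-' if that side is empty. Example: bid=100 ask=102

After op 1 [order #1] limit_buy(price=95, qty=6): fills=none; bids=[#1:6@95] asks=[-]
After op 2 [order #2] limit_sell(price=105, qty=7): fills=none; bids=[#1:6@95] asks=[#2:7@105]
After op 3 [order #3] market_buy(qty=1): fills=#3x#2:1@105; bids=[#1:6@95] asks=[#2:6@105]
After op 4 cancel(order #1): fills=none; bids=[-] asks=[#2:6@105]
After op 5 [order #4] limit_buy(price=98, qty=10): fills=none; bids=[#4:10@98] asks=[#2:6@105]
After op 6 cancel(order #4): fills=none; bids=[-] asks=[#2:6@105]
After op 7 cancel(order #2): fills=none; bids=[-] asks=[-]
After op 8 [order #5] market_buy(qty=6): fills=none; bids=[-] asks=[-]

Answer: bid=95 ask=-
bid=95 ask=105
bid=95 ask=105
bid=- ask=105
bid=98 ask=105
bid=- ask=105
bid=- ask=-
bid=- ask=-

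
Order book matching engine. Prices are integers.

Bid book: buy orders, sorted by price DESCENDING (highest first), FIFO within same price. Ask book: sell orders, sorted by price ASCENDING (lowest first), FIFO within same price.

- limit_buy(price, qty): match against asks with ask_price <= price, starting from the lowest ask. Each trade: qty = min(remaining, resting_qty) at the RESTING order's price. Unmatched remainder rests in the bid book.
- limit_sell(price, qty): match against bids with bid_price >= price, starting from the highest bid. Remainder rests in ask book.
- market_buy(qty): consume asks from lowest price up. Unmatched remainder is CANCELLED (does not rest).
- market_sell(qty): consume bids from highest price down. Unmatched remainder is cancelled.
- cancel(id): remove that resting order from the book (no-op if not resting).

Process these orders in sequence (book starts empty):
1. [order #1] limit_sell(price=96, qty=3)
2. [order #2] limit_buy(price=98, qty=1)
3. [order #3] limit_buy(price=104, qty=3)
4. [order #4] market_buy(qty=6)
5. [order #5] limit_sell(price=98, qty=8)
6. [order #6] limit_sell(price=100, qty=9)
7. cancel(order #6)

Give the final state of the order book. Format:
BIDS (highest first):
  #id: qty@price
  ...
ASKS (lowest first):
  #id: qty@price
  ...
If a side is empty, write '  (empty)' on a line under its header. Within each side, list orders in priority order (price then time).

After op 1 [order #1] limit_sell(price=96, qty=3): fills=none; bids=[-] asks=[#1:3@96]
After op 2 [order #2] limit_buy(price=98, qty=1): fills=#2x#1:1@96; bids=[-] asks=[#1:2@96]
After op 3 [order #3] limit_buy(price=104, qty=3): fills=#3x#1:2@96; bids=[#3:1@104] asks=[-]
After op 4 [order #4] market_buy(qty=6): fills=none; bids=[#3:1@104] asks=[-]
After op 5 [order #5] limit_sell(price=98, qty=8): fills=#3x#5:1@104; bids=[-] asks=[#5:7@98]
After op 6 [order #6] limit_sell(price=100, qty=9): fills=none; bids=[-] asks=[#5:7@98 #6:9@100]
After op 7 cancel(order #6): fills=none; bids=[-] asks=[#5:7@98]

Answer: BIDS (highest first):
  (empty)
ASKS (lowest first):
  #5: 7@98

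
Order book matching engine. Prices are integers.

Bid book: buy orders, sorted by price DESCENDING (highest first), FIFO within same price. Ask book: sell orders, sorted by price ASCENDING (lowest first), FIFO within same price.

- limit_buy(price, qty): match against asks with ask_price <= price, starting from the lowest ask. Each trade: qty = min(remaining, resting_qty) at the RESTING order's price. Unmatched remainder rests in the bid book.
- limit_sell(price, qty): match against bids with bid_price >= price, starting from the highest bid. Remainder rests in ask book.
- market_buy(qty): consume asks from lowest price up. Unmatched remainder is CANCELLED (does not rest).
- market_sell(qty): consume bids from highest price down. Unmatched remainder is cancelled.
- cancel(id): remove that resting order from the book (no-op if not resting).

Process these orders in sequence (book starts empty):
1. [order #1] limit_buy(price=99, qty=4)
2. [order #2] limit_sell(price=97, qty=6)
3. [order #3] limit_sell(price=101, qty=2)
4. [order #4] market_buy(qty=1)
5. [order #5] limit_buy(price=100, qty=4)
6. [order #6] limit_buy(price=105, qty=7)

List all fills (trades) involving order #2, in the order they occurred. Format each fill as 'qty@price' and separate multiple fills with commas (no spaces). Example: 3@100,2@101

Answer: 4@99,1@97,1@97

Derivation:
After op 1 [order #1] limit_buy(price=99, qty=4): fills=none; bids=[#1:4@99] asks=[-]
After op 2 [order #2] limit_sell(price=97, qty=6): fills=#1x#2:4@99; bids=[-] asks=[#2:2@97]
After op 3 [order #3] limit_sell(price=101, qty=2): fills=none; bids=[-] asks=[#2:2@97 #3:2@101]
After op 4 [order #4] market_buy(qty=1): fills=#4x#2:1@97; bids=[-] asks=[#2:1@97 #3:2@101]
After op 5 [order #5] limit_buy(price=100, qty=4): fills=#5x#2:1@97; bids=[#5:3@100] asks=[#3:2@101]
After op 6 [order #6] limit_buy(price=105, qty=7): fills=#6x#3:2@101; bids=[#6:5@105 #5:3@100] asks=[-]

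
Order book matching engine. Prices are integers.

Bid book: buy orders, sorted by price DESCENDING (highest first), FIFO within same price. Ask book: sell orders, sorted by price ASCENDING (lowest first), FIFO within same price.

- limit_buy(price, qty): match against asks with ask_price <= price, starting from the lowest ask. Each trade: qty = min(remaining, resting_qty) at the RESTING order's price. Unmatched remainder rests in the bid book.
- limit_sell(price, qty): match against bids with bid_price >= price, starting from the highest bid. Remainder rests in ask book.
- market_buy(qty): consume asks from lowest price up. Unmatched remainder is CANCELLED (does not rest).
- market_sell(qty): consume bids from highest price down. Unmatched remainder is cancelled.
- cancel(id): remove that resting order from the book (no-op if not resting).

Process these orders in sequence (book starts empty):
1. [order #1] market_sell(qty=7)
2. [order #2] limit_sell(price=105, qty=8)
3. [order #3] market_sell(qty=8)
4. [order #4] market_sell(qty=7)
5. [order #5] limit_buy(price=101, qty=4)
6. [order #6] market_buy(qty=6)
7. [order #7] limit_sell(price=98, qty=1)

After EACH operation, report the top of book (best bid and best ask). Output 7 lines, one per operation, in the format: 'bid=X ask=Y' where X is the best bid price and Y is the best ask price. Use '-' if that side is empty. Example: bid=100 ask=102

Answer: bid=- ask=-
bid=- ask=105
bid=- ask=105
bid=- ask=105
bid=101 ask=105
bid=101 ask=105
bid=101 ask=105

Derivation:
After op 1 [order #1] market_sell(qty=7): fills=none; bids=[-] asks=[-]
After op 2 [order #2] limit_sell(price=105, qty=8): fills=none; bids=[-] asks=[#2:8@105]
After op 3 [order #3] market_sell(qty=8): fills=none; bids=[-] asks=[#2:8@105]
After op 4 [order #4] market_sell(qty=7): fills=none; bids=[-] asks=[#2:8@105]
After op 5 [order #5] limit_buy(price=101, qty=4): fills=none; bids=[#5:4@101] asks=[#2:8@105]
After op 6 [order #6] market_buy(qty=6): fills=#6x#2:6@105; bids=[#5:4@101] asks=[#2:2@105]
After op 7 [order #7] limit_sell(price=98, qty=1): fills=#5x#7:1@101; bids=[#5:3@101] asks=[#2:2@105]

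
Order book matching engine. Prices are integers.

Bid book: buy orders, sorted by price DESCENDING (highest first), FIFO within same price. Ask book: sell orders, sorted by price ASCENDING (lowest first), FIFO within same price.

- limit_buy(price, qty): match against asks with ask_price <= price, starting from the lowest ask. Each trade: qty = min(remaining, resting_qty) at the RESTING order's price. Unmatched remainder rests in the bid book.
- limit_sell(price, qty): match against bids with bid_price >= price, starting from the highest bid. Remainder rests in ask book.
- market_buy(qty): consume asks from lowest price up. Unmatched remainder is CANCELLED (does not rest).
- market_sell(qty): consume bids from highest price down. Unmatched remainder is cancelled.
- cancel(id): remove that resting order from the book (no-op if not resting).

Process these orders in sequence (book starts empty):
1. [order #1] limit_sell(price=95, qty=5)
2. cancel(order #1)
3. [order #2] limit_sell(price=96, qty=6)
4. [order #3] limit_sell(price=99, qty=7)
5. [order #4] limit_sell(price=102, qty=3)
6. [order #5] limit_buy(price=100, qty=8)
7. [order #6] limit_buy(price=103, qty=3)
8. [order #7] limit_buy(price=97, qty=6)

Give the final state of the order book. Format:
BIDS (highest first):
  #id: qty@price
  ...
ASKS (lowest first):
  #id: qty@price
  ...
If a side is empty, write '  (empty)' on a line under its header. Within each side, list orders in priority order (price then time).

Answer: BIDS (highest first):
  #7: 6@97
ASKS (lowest first):
  #3: 2@99
  #4: 3@102

Derivation:
After op 1 [order #1] limit_sell(price=95, qty=5): fills=none; bids=[-] asks=[#1:5@95]
After op 2 cancel(order #1): fills=none; bids=[-] asks=[-]
After op 3 [order #2] limit_sell(price=96, qty=6): fills=none; bids=[-] asks=[#2:6@96]
After op 4 [order #3] limit_sell(price=99, qty=7): fills=none; bids=[-] asks=[#2:6@96 #3:7@99]
After op 5 [order #4] limit_sell(price=102, qty=3): fills=none; bids=[-] asks=[#2:6@96 #3:7@99 #4:3@102]
After op 6 [order #5] limit_buy(price=100, qty=8): fills=#5x#2:6@96 #5x#3:2@99; bids=[-] asks=[#3:5@99 #4:3@102]
After op 7 [order #6] limit_buy(price=103, qty=3): fills=#6x#3:3@99; bids=[-] asks=[#3:2@99 #4:3@102]
After op 8 [order #7] limit_buy(price=97, qty=6): fills=none; bids=[#7:6@97] asks=[#3:2@99 #4:3@102]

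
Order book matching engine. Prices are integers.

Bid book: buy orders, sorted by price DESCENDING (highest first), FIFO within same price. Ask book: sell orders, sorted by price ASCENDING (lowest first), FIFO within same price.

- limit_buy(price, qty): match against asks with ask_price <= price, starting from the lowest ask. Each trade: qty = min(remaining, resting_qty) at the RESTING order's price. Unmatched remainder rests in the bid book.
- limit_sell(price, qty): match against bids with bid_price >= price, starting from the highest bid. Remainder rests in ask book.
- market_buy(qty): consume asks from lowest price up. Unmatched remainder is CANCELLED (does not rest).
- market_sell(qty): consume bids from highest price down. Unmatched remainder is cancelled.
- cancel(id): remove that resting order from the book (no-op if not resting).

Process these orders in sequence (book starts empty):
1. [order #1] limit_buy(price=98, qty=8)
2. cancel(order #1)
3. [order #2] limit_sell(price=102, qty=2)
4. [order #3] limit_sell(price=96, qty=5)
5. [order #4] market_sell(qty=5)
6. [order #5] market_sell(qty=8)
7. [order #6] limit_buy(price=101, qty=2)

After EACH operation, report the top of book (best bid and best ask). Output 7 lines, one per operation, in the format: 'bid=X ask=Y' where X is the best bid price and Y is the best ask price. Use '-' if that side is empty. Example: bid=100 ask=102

Answer: bid=98 ask=-
bid=- ask=-
bid=- ask=102
bid=- ask=96
bid=- ask=96
bid=- ask=96
bid=- ask=96

Derivation:
After op 1 [order #1] limit_buy(price=98, qty=8): fills=none; bids=[#1:8@98] asks=[-]
After op 2 cancel(order #1): fills=none; bids=[-] asks=[-]
After op 3 [order #2] limit_sell(price=102, qty=2): fills=none; bids=[-] asks=[#2:2@102]
After op 4 [order #3] limit_sell(price=96, qty=5): fills=none; bids=[-] asks=[#3:5@96 #2:2@102]
After op 5 [order #4] market_sell(qty=5): fills=none; bids=[-] asks=[#3:5@96 #2:2@102]
After op 6 [order #5] market_sell(qty=8): fills=none; bids=[-] asks=[#3:5@96 #2:2@102]
After op 7 [order #6] limit_buy(price=101, qty=2): fills=#6x#3:2@96; bids=[-] asks=[#3:3@96 #2:2@102]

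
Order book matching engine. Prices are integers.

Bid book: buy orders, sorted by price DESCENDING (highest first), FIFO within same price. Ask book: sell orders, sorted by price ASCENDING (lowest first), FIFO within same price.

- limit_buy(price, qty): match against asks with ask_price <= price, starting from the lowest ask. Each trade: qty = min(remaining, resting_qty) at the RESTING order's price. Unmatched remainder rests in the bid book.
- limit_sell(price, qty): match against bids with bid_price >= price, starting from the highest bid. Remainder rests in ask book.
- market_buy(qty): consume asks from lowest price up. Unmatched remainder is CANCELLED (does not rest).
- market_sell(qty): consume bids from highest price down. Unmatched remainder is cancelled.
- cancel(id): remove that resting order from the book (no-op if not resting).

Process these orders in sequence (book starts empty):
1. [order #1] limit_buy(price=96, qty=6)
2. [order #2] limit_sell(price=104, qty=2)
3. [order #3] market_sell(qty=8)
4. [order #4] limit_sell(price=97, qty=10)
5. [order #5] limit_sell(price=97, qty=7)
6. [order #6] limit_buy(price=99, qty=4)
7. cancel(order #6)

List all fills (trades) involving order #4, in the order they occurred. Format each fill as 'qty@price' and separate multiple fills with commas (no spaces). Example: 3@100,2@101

Answer: 4@97

Derivation:
After op 1 [order #1] limit_buy(price=96, qty=6): fills=none; bids=[#1:6@96] asks=[-]
After op 2 [order #2] limit_sell(price=104, qty=2): fills=none; bids=[#1:6@96] asks=[#2:2@104]
After op 3 [order #3] market_sell(qty=8): fills=#1x#3:6@96; bids=[-] asks=[#2:2@104]
After op 4 [order #4] limit_sell(price=97, qty=10): fills=none; bids=[-] asks=[#4:10@97 #2:2@104]
After op 5 [order #5] limit_sell(price=97, qty=7): fills=none; bids=[-] asks=[#4:10@97 #5:7@97 #2:2@104]
After op 6 [order #6] limit_buy(price=99, qty=4): fills=#6x#4:4@97; bids=[-] asks=[#4:6@97 #5:7@97 #2:2@104]
After op 7 cancel(order #6): fills=none; bids=[-] asks=[#4:6@97 #5:7@97 #2:2@104]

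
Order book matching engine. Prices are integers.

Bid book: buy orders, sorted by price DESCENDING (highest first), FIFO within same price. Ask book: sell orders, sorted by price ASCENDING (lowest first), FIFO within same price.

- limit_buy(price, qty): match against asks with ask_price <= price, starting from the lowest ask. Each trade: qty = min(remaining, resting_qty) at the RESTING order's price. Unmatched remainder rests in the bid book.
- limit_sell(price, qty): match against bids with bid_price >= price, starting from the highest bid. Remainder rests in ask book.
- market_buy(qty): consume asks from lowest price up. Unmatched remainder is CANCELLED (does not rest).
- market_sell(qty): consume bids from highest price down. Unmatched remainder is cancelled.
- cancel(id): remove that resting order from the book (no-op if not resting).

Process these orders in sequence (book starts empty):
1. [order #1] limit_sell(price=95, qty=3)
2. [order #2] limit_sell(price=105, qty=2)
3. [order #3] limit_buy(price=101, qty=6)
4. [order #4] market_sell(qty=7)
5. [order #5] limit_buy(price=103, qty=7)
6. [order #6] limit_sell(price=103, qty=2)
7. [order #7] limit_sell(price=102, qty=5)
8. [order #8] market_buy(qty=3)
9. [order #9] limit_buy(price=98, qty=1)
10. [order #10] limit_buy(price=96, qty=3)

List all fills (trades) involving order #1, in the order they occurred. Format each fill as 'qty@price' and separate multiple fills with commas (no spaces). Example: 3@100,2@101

After op 1 [order #1] limit_sell(price=95, qty=3): fills=none; bids=[-] asks=[#1:3@95]
After op 2 [order #2] limit_sell(price=105, qty=2): fills=none; bids=[-] asks=[#1:3@95 #2:2@105]
After op 3 [order #3] limit_buy(price=101, qty=6): fills=#3x#1:3@95; bids=[#3:3@101] asks=[#2:2@105]
After op 4 [order #4] market_sell(qty=7): fills=#3x#4:3@101; bids=[-] asks=[#2:2@105]
After op 5 [order #5] limit_buy(price=103, qty=7): fills=none; bids=[#5:7@103] asks=[#2:2@105]
After op 6 [order #6] limit_sell(price=103, qty=2): fills=#5x#6:2@103; bids=[#5:5@103] asks=[#2:2@105]
After op 7 [order #7] limit_sell(price=102, qty=5): fills=#5x#7:5@103; bids=[-] asks=[#2:2@105]
After op 8 [order #8] market_buy(qty=3): fills=#8x#2:2@105; bids=[-] asks=[-]
After op 9 [order #9] limit_buy(price=98, qty=1): fills=none; bids=[#9:1@98] asks=[-]
After op 10 [order #10] limit_buy(price=96, qty=3): fills=none; bids=[#9:1@98 #10:3@96] asks=[-]

Answer: 3@95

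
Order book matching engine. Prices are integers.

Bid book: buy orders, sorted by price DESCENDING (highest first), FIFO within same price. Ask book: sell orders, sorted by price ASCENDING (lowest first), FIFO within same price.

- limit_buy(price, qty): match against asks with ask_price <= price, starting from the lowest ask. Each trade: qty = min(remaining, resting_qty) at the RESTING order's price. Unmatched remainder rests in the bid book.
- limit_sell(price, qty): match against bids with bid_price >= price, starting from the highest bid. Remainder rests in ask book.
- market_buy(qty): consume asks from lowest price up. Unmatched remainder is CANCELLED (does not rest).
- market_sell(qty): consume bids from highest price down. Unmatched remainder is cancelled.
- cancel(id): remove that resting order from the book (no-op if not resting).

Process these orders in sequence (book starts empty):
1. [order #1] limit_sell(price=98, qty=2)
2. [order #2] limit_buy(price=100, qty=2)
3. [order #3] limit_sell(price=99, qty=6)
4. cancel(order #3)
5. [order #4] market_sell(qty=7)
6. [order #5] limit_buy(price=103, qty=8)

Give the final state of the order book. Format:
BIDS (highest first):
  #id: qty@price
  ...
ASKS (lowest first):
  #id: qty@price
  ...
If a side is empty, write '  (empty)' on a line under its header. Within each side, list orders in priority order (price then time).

After op 1 [order #1] limit_sell(price=98, qty=2): fills=none; bids=[-] asks=[#1:2@98]
After op 2 [order #2] limit_buy(price=100, qty=2): fills=#2x#1:2@98; bids=[-] asks=[-]
After op 3 [order #3] limit_sell(price=99, qty=6): fills=none; bids=[-] asks=[#3:6@99]
After op 4 cancel(order #3): fills=none; bids=[-] asks=[-]
After op 5 [order #4] market_sell(qty=7): fills=none; bids=[-] asks=[-]
After op 6 [order #5] limit_buy(price=103, qty=8): fills=none; bids=[#5:8@103] asks=[-]

Answer: BIDS (highest first):
  #5: 8@103
ASKS (lowest first):
  (empty)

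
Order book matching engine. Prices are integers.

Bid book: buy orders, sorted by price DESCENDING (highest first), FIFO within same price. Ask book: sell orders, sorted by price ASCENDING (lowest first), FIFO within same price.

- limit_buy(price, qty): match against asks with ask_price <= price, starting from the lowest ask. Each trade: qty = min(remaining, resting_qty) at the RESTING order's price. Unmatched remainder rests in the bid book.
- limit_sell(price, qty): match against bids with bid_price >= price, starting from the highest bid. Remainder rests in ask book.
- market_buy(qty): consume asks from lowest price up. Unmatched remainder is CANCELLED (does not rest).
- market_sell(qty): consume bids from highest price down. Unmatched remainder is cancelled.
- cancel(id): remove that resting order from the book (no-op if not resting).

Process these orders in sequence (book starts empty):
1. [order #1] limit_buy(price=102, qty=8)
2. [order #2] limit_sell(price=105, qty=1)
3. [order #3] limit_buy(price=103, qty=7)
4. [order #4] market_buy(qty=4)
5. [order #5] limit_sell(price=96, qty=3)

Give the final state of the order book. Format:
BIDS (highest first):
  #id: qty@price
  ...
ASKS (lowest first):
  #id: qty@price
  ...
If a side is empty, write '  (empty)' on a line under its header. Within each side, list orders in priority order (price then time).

After op 1 [order #1] limit_buy(price=102, qty=8): fills=none; bids=[#1:8@102] asks=[-]
After op 2 [order #2] limit_sell(price=105, qty=1): fills=none; bids=[#1:8@102] asks=[#2:1@105]
After op 3 [order #3] limit_buy(price=103, qty=7): fills=none; bids=[#3:7@103 #1:8@102] asks=[#2:1@105]
After op 4 [order #4] market_buy(qty=4): fills=#4x#2:1@105; bids=[#3:7@103 #1:8@102] asks=[-]
After op 5 [order #5] limit_sell(price=96, qty=3): fills=#3x#5:3@103; bids=[#3:4@103 #1:8@102] asks=[-]

Answer: BIDS (highest first):
  #3: 4@103
  #1: 8@102
ASKS (lowest first):
  (empty)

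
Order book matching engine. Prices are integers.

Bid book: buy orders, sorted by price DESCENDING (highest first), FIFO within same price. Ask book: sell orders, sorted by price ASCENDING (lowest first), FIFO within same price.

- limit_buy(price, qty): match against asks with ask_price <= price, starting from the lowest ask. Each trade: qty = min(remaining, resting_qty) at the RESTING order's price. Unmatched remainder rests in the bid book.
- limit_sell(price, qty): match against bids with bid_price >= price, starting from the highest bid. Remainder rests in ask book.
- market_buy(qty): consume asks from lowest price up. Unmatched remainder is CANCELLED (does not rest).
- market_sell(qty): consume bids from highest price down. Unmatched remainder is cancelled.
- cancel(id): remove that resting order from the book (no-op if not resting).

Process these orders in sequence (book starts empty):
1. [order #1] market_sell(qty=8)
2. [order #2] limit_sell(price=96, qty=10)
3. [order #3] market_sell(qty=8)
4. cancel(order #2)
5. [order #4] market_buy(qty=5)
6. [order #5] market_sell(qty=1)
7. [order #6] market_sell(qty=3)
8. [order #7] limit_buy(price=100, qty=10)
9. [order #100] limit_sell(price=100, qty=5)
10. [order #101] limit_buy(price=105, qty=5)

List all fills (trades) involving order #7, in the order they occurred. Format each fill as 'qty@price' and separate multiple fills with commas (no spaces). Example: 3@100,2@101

After op 1 [order #1] market_sell(qty=8): fills=none; bids=[-] asks=[-]
After op 2 [order #2] limit_sell(price=96, qty=10): fills=none; bids=[-] asks=[#2:10@96]
After op 3 [order #3] market_sell(qty=8): fills=none; bids=[-] asks=[#2:10@96]
After op 4 cancel(order #2): fills=none; bids=[-] asks=[-]
After op 5 [order #4] market_buy(qty=5): fills=none; bids=[-] asks=[-]
After op 6 [order #5] market_sell(qty=1): fills=none; bids=[-] asks=[-]
After op 7 [order #6] market_sell(qty=3): fills=none; bids=[-] asks=[-]
After op 8 [order #7] limit_buy(price=100, qty=10): fills=none; bids=[#7:10@100] asks=[-]
After op 9 [order #100] limit_sell(price=100, qty=5): fills=#7x#100:5@100; bids=[#7:5@100] asks=[-]
After op 10 [order #101] limit_buy(price=105, qty=5): fills=none; bids=[#101:5@105 #7:5@100] asks=[-]

Answer: 5@100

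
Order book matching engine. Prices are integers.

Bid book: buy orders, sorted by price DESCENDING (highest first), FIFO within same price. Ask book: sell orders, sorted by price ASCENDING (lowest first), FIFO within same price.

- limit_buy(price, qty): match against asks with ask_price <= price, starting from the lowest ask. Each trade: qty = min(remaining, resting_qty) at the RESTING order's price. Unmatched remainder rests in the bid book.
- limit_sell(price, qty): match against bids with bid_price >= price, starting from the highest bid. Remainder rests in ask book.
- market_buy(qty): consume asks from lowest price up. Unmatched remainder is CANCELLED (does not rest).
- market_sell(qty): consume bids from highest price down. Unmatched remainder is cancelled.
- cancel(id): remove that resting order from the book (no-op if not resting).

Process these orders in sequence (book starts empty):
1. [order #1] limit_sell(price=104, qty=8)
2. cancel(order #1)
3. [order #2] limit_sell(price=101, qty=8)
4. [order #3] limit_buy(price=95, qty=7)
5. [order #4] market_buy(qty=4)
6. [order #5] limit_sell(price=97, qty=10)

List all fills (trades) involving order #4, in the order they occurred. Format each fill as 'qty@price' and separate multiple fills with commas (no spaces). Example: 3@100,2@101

After op 1 [order #1] limit_sell(price=104, qty=8): fills=none; bids=[-] asks=[#1:8@104]
After op 2 cancel(order #1): fills=none; bids=[-] asks=[-]
After op 3 [order #2] limit_sell(price=101, qty=8): fills=none; bids=[-] asks=[#2:8@101]
After op 4 [order #3] limit_buy(price=95, qty=7): fills=none; bids=[#3:7@95] asks=[#2:8@101]
After op 5 [order #4] market_buy(qty=4): fills=#4x#2:4@101; bids=[#3:7@95] asks=[#2:4@101]
After op 6 [order #5] limit_sell(price=97, qty=10): fills=none; bids=[#3:7@95] asks=[#5:10@97 #2:4@101]

Answer: 4@101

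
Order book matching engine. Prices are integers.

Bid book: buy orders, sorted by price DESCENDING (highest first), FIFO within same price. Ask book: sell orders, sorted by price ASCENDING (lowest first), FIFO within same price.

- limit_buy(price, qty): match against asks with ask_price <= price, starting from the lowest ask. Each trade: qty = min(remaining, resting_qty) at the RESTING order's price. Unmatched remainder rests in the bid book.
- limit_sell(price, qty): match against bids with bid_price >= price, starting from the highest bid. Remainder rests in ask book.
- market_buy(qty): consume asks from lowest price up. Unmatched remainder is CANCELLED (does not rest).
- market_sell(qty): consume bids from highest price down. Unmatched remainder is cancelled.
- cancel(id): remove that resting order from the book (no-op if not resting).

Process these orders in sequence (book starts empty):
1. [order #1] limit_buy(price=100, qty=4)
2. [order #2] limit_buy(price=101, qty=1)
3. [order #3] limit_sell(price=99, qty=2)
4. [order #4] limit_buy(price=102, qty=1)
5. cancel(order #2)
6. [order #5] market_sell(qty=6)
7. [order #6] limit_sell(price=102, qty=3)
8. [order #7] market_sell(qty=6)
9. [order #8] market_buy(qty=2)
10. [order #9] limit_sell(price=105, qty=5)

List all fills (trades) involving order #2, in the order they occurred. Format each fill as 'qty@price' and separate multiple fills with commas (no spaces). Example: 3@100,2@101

Answer: 1@101

Derivation:
After op 1 [order #1] limit_buy(price=100, qty=4): fills=none; bids=[#1:4@100] asks=[-]
After op 2 [order #2] limit_buy(price=101, qty=1): fills=none; bids=[#2:1@101 #1:4@100] asks=[-]
After op 3 [order #3] limit_sell(price=99, qty=2): fills=#2x#3:1@101 #1x#3:1@100; bids=[#1:3@100] asks=[-]
After op 4 [order #4] limit_buy(price=102, qty=1): fills=none; bids=[#4:1@102 #1:3@100] asks=[-]
After op 5 cancel(order #2): fills=none; bids=[#4:1@102 #1:3@100] asks=[-]
After op 6 [order #5] market_sell(qty=6): fills=#4x#5:1@102 #1x#5:3@100; bids=[-] asks=[-]
After op 7 [order #6] limit_sell(price=102, qty=3): fills=none; bids=[-] asks=[#6:3@102]
After op 8 [order #7] market_sell(qty=6): fills=none; bids=[-] asks=[#6:3@102]
After op 9 [order #8] market_buy(qty=2): fills=#8x#6:2@102; bids=[-] asks=[#6:1@102]
After op 10 [order #9] limit_sell(price=105, qty=5): fills=none; bids=[-] asks=[#6:1@102 #9:5@105]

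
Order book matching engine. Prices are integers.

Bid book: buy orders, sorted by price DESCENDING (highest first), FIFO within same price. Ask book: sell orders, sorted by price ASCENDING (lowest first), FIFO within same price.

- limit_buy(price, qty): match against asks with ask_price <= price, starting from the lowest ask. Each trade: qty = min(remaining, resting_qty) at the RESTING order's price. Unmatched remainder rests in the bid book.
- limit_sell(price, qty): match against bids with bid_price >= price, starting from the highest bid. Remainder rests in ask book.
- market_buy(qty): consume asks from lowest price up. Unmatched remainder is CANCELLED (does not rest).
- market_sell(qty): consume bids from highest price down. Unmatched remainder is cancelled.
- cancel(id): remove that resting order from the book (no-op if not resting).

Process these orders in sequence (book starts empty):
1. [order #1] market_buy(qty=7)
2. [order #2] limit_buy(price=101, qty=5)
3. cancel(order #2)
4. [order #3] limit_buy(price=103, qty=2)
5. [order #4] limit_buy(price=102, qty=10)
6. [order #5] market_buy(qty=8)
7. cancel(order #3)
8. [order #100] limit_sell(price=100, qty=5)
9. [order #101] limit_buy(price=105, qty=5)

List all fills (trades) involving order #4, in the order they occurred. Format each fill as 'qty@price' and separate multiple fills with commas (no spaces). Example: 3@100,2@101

After op 1 [order #1] market_buy(qty=7): fills=none; bids=[-] asks=[-]
After op 2 [order #2] limit_buy(price=101, qty=5): fills=none; bids=[#2:5@101] asks=[-]
After op 3 cancel(order #2): fills=none; bids=[-] asks=[-]
After op 4 [order #3] limit_buy(price=103, qty=2): fills=none; bids=[#3:2@103] asks=[-]
After op 5 [order #4] limit_buy(price=102, qty=10): fills=none; bids=[#3:2@103 #4:10@102] asks=[-]
After op 6 [order #5] market_buy(qty=8): fills=none; bids=[#3:2@103 #4:10@102] asks=[-]
After op 7 cancel(order #3): fills=none; bids=[#4:10@102] asks=[-]
After op 8 [order #100] limit_sell(price=100, qty=5): fills=#4x#100:5@102; bids=[#4:5@102] asks=[-]
After op 9 [order #101] limit_buy(price=105, qty=5): fills=none; bids=[#101:5@105 #4:5@102] asks=[-]

Answer: 5@102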